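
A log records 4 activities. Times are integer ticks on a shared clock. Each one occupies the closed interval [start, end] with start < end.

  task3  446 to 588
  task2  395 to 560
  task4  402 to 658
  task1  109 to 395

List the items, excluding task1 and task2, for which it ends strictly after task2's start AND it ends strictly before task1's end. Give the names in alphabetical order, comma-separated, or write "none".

none

Conditions: its end is strictly after task2's start (X.end > 395) AND its end is strictly before task1's end (X.end < 395).
task3: end 588 > 395? ✓; end 588 < 395? ✗ → no.
task4: end 658 > 395? ✓; end 658 < 395? ✗ → no.
Result: none.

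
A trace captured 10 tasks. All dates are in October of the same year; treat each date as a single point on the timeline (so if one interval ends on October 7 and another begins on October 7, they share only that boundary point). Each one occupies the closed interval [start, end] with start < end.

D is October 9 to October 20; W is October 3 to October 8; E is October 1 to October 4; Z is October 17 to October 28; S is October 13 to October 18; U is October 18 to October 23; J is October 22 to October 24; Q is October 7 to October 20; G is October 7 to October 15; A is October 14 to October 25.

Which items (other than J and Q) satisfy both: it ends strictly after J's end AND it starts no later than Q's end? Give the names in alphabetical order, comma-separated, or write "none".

A, Z

Conditions: its end is strictly after J's end (X.end > October 24) AND its start is no later than Q's end (X.start <= October 20).
A: end October 25 > October 24? ✓; start October 14 <= October 20? ✓ → yes.
D: end October 20 > October 24? ✗; start October 9 <= October 20? ✓ → no.
E: end October 4 > October 24? ✗; start October 1 <= October 20? ✓ → no.
G: end October 15 > October 24? ✗; start October 7 <= October 20? ✓ → no.
S: end October 18 > October 24? ✗; start October 13 <= October 20? ✓ → no.
U: end October 23 > October 24? ✗; start October 18 <= October 20? ✓ → no.
W: end October 8 > October 24? ✗; start October 3 <= October 20? ✓ → no.
Z: end October 28 > October 24? ✓; start October 17 <= October 20? ✓ → yes.
Result: A, Z.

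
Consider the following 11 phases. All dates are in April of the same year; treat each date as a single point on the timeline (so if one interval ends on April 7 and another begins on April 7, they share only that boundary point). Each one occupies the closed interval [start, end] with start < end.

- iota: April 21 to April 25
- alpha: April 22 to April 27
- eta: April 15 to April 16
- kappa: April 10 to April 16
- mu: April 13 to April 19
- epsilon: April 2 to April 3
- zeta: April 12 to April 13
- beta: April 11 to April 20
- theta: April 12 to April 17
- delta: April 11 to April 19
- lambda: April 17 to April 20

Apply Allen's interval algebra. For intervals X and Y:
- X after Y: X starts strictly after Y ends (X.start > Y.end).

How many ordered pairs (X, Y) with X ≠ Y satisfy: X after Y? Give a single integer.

Checking all 110 ordered pairs for relation 'after'; matching pairs in alphabetical order:
(alpha, beta): alpha after beta ✓
(alpha, delta): alpha after delta ✓
(alpha, epsilon): alpha after epsilon ✓
(alpha, eta): alpha after eta ✓
(alpha, kappa): alpha after kappa ✓
(alpha, lambda): alpha after lambda ✓
(alpha, mu): alpha after mu ✓
(alpha, theta): alpha after theta ✓
(alpha, zeta): alpha after zeta ✓
(beta, epsilon): beta after epsilon ✓
(delta, epsilon): delta after epsilon ✓
(eta, epsilon): eta after epsilon ✓
(eta, zeta): eta after zeta ✓
(iota, beta): iota after beta ✓
(iota, delta): iota after delta ✓
(iota, epsilon): iota after epsilon ✓
(iota, eta): iota after eta ✓
(iota, kappa): iota after kappa ✓
(iota, lambda): iota after lambda ✓
(iota, mu): iota after mu ✓
(iota, theta): iota after theta ✓
(iota, zeta): iota after zeta ✓
(kappa, epsilon): kappa after epsilon ✓
(lambda, epsilon): lambda after epsilon ✓
... plus 6 further pairs not listed.
Count: 30.

30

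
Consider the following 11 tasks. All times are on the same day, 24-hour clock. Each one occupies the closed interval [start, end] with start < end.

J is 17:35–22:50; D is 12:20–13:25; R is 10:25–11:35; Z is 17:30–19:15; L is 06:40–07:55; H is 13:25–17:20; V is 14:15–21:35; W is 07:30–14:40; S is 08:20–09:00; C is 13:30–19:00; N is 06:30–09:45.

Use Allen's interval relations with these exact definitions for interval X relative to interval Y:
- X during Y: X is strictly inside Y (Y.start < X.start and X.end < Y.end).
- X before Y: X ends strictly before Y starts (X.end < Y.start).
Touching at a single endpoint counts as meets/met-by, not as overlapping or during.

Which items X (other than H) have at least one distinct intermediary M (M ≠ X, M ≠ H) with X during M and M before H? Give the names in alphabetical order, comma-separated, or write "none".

Target H = [13:25, 17:20].
Intermediaries M with M before H: L, N, R, S.
Via L — items with X during L: none.
Via N — items with X during N: L, S.
Via R — items with X during R: none.
Via S — items with X during S: none.
Union: L, S.

L, S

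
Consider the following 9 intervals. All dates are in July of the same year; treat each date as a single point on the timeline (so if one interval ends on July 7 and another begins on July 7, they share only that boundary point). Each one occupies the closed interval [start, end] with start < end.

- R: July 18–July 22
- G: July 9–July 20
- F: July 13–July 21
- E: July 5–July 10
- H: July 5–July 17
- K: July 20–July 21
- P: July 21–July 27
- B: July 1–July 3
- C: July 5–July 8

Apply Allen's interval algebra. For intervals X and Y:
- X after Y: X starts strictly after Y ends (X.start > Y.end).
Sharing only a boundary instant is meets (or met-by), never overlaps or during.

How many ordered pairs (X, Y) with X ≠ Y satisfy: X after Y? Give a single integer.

21

Checking all 72 ordered pairs for relation 'after'; matching pairs in alphabetical order:
(C, B): C after B ✓
(E, B): E after B ✓
(F, B): F after B ✓
(F, C): F after C ✓
(F, E): F after E ✓
(G, B): G after B ✓
(G, C): G after C ✓
(H, B): H after B ✓
(K, B): K after B ✓
(K, C): K after C ✓
(K, E): K after E ✓
(K, H): K after H ✓
(P, B): P after B ✓
(P, C): P after C ✓
(P, E): P after E ✓
(P, G): P after G ✓
(P, H): P after H ✓
(R, B): R after B ✓
(R, C): R after C ✓
(R, E): R after E ✓
(R, H): R after H ✓
Count: 21.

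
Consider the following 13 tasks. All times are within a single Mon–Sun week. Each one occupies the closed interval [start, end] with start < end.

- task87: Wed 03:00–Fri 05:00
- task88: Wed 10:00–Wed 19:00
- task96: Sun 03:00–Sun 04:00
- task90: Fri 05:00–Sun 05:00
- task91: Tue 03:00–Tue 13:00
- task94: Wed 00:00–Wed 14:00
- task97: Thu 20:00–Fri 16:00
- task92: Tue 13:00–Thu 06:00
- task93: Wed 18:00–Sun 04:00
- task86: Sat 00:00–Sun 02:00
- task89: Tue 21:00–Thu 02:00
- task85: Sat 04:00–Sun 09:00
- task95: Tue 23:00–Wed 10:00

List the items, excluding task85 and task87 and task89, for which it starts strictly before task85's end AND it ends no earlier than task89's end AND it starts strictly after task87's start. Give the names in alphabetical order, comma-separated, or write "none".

task86, task90, task93, task96, task97

Conditions: its start is strictly before task85's end (X.start < Sun 09:00) AND its end is no earlier than task89's end (X.end >= Thu 02:00) AND its start is strictly after task87's start (X.start > Wed 03:00).
task86: start Sat 00:00 < Sun 09:00? ✓; end Sun 02:00 >= Thu 02:00? ✓; start Sat 00:00 > Wed 03:00? ✓ → yes.
task88: start Wed 10:00 < Sun 09:00? ✓; end Wed 19:00 >= Thu 02:00? ✗; start Wed 10:00 > Wed 03:00? ✓ → no.
task90: start Fri 05:00 < Sun 09:00? ✓; end Sun 05:00 >= Thu 02:00? ✓; start Fri 05:00 > Wed 03:00? ✓ → yes.
task91: start Tue 03:00 < Sun 09:00? ✓; end Tue 13:00 >= Thu 02:00? ✗; start Tue 03:00 > Wed 03:00? ✗ → no.
task92: start Tue 13:00 < Sun 09:00? ✓; end Thu 06:00 >= Thu 02:00? ✓; start Tue 13:00 > Wed 03:00? ✗ → no.
task93: start Wed 18:00 < Sun 09:00? ✓; end Sun 04:00 >= Thu 02:00? ✓; start Wed 18:00 > Wed 03:00? ✓ → yes.
task94: start Wed 00:00 < Sun 09:00? ✓; end Wed 14:00 >= Thu 02:00? ✗; start Wed 00:00 > Wed 03:00? ✗ → no.
task95: start Tue 23:00 < Sun 09:00? ✓; end Wed 10:00 >= Thu 02:00? ✗; start Tue 23:00 > Wed 03:00? ✗ → no.
task96: start Sun 03:00 < Sun 09:00? ✓; end Sun 04:00 >= Thu 02:00? ✓; start Sun 03:00 > Wed 03:00? ✓ → yes.
task97: start Thu 20:00 < Sun 09:00? ✓; end Fri 16:00 >= Thu 02:00? ✓; start Thu 20:00 > Wed 03:00? ✓ → yes.
Result: task86, task90, task93, task96, task97.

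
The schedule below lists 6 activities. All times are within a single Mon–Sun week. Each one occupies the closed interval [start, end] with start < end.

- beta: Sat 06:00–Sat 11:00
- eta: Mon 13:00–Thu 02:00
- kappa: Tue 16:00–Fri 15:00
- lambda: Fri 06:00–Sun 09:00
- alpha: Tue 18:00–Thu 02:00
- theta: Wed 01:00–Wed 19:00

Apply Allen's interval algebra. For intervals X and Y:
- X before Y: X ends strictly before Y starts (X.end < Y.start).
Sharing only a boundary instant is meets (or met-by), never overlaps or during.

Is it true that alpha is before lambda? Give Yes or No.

Yes

alpha = [Tue 18:00, Thu 02:00], lambda = [Fri 06:00, Sun 09:00].
Actual relation of alpha to lambda: before.
Asked whether 'before' holds → Yes.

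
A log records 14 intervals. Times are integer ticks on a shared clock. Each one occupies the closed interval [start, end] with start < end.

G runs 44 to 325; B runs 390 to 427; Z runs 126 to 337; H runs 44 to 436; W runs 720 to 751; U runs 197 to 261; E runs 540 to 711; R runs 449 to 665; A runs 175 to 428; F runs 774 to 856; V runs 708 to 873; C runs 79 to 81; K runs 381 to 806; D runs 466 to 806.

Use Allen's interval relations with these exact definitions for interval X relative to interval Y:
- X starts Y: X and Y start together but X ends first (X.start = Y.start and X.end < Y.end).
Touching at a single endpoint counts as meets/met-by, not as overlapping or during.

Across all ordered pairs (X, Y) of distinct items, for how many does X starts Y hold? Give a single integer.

1

Checking all 182 ordered pairs for relation 'starts'; matching pairs in alphabetical order:
(G, H): G starts H ✓
Count: 1.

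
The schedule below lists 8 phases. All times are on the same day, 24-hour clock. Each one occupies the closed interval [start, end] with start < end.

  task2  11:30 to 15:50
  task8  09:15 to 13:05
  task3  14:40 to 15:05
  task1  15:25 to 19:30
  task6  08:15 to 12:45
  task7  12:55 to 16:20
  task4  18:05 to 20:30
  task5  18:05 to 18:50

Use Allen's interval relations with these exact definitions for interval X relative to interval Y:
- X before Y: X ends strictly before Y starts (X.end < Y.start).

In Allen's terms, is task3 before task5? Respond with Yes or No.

Yes

task3 = [14:40, 15:05], task5 = [18:05, 18:50].
Actual relation of task3 to task5: before.
Asked whether 'before' holds → Yes.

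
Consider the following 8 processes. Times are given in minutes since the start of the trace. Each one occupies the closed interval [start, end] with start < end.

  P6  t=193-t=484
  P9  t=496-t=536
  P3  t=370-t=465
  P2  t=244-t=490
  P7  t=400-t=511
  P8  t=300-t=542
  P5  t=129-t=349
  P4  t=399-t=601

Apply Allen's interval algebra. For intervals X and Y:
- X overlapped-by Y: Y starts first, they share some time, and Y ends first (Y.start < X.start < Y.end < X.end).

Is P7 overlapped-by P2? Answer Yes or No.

P7 = [t=400, t=511], P2 = [t=244, t=490].
Actual relation of P7 to P2: overlapped-by.
Asked whether 'overlapped-by' holds → Yes.

Yes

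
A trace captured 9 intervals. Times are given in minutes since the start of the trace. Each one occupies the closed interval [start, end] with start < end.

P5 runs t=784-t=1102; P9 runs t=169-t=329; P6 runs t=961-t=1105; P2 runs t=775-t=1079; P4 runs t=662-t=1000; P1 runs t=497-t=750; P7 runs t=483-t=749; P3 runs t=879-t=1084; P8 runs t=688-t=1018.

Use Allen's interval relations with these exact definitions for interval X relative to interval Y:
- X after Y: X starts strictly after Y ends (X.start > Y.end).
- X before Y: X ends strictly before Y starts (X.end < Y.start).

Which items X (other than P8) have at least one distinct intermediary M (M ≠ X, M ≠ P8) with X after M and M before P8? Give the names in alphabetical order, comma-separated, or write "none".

P1, P2, P3, P4, P5, P6, P7

Target P8 = [t=688, t=1018].
Intermediaries M with M before P8: P9.
Via P9 — items with X after P9: P1, P2, P3, P4, P5, P6, P7.
Union: P1, P2, P3, P4, P5, P6, P7.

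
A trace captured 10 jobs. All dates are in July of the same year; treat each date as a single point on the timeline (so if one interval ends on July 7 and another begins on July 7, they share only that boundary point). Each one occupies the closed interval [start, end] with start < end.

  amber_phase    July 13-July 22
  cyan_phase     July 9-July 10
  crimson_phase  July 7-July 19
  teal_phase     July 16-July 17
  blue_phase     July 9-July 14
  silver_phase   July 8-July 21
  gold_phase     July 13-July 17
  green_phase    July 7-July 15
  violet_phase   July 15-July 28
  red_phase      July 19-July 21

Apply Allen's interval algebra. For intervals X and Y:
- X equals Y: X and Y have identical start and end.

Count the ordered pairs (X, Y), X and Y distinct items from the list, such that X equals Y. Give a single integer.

Checking all 90 ordered pairs for relation 'equals'; matching pairs in alphabetical order:
No pair satisfies it.
Count: 0.

0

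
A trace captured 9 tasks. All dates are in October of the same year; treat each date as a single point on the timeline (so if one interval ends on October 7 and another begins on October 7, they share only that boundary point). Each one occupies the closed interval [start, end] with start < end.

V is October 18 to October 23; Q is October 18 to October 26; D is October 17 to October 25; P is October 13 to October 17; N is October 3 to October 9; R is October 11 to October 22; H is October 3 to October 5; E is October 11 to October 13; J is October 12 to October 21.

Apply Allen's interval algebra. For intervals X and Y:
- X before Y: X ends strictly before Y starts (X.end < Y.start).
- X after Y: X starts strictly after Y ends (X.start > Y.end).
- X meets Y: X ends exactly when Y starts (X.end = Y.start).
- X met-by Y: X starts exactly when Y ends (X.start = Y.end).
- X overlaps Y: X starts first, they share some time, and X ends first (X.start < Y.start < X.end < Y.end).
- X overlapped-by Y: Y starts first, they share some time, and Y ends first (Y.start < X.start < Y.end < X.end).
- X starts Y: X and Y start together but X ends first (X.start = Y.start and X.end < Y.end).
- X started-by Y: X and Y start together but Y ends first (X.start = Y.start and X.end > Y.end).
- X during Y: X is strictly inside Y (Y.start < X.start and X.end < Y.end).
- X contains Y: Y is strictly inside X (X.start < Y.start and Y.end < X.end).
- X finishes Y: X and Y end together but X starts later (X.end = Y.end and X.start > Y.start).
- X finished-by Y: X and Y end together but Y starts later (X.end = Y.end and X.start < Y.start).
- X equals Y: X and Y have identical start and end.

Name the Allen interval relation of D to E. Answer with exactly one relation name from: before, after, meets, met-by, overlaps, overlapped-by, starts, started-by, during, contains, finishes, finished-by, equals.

after

D = [October 17, October 25]; E = [October 11, October 13].
Compare endpoints: D.start > E.start, D.start > E.end, D.end > E.start, D.end > E.end.
That pattern is 'after'.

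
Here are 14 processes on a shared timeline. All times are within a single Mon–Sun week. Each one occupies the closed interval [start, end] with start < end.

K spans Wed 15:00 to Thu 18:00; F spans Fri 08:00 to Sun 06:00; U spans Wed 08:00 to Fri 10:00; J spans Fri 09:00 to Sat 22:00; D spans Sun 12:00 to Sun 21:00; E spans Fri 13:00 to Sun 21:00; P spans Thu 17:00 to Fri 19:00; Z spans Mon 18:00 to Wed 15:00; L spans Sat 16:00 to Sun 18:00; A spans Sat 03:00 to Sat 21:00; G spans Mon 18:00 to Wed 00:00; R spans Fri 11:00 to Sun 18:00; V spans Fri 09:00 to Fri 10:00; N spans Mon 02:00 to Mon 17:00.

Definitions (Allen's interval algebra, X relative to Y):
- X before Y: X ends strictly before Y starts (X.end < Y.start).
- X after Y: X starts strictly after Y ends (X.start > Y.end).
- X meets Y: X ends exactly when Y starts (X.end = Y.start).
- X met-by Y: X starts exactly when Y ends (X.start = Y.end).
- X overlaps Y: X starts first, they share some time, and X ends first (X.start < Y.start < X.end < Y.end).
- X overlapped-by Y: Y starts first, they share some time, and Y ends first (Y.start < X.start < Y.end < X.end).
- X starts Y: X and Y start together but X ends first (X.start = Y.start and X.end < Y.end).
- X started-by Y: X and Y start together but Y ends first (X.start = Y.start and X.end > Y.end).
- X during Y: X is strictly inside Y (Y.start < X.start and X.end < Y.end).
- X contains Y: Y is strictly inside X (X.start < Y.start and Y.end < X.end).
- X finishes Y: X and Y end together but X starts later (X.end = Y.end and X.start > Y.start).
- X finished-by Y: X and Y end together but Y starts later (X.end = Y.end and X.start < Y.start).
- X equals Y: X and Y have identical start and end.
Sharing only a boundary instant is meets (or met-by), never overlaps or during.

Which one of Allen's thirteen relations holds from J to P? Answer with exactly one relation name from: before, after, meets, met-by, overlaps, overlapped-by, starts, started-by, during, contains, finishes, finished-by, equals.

J = [Fri 09:00, Sat 22:00]; P = [Thu 17:00, Fri 19:00].
Compare endpoints: J.start > P.start, J.start < P.end, J.end > P.start, J.end > P.end.
That pattern is 'overlapped-by'.

overlapped-by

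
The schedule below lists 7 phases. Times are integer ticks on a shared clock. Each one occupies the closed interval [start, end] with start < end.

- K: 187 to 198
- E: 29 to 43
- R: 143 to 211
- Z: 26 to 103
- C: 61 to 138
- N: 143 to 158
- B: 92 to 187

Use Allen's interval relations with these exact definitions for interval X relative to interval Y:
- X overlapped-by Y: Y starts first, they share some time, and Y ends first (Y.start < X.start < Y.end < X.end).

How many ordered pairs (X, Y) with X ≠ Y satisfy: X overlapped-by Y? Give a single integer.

4

Checking all 42 ordered pairs for relation 'overlapped-by'; matching pairs in alphabetical order:
(B, C): B overlapped-by C ✓
(B, Z): B overlapped-by Z ✓
(C, Z): C overlapped-by Z ✓
(R, B): R overlapped-by B ✓
Count: 4.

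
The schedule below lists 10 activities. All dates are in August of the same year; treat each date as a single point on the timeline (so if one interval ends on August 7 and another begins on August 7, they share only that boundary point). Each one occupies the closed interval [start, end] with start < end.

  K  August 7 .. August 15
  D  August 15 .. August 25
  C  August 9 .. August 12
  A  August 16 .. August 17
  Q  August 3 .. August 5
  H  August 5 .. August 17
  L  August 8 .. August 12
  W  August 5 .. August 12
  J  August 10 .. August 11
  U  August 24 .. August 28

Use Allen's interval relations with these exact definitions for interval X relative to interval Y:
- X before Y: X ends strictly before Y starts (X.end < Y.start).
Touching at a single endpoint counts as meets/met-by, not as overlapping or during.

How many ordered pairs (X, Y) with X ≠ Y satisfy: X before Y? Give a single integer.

Checking all 90 ordered pairs for relation 'before'; matching pairs in alphabetical order:
(A, U): A before U ✓
(C, A): C before A ✓
(C, D): C before D ✓
(C, U): C before U ✓
(H, U): H before U ✓
(J, A): J before A ✓
(J, D): J before D ✓
(J, U): J before U ✓
(K, A): K before A ✓
(K, U): K before U ✓
(L, A): L before A ✓
(L, D): L before D ✓
(L, U): L before U ✓
(Q, A): Q before A ✓
(Q, C): Q before C ✓
(Q, D): Q before D ✓
(Q, J): Q before J ✓
(Q, K): Q before K ✓
(Q, L): Q before L ✓
(Q, U): Q before U ✓
(W, A): W before A ✓
(W, D): W before D ✓
(W, U): W before U ✓
Count: 23.

23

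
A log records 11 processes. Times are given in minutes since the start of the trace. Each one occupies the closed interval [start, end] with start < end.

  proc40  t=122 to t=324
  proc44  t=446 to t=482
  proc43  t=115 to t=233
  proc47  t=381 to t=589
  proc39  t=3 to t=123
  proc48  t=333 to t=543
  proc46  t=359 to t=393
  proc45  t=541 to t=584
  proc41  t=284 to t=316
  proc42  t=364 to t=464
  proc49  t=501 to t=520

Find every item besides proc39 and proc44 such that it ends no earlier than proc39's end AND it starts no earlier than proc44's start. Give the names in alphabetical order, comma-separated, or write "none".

Conditions: its end is no earlier than proc39's end (X.end >= t=123) AND its start is no earlier than proc44's start (X.start >= t=446).
proc40: end t=324 >= t=123? ✓; start t=122 >= t=446? ✗ → no.
proc41: end t=316 >= t=123? ✓; start t=284 >= t=446? ✗ → no.
proc42: end t=464 >= t=123? ✓; start t=364 >= t=446? ✗ → no.
proc43: end t=233 >= t=123? ✓; start t=115 >= t=446? ✗ → no.
proc45: end t=584 >= t=123? ✓; start t=541 >= t=446? ✓ → yes.
proc46: end t=393 >= t=123? ✓; start t=359 >= t=446? ✗ → no.
proc47: end t=589 >= t=123? ✓; start t=381 >= t=446? ✗ → no.
proc48: end t=543 >= t=123? ✓; start t=333 >= t=446? ✗ → no.
proc49: end t=520 >= t=123? ✓; start t=501 >= t=446? ✓ → yes.
Result: proc45, proc49.

proc45, proc49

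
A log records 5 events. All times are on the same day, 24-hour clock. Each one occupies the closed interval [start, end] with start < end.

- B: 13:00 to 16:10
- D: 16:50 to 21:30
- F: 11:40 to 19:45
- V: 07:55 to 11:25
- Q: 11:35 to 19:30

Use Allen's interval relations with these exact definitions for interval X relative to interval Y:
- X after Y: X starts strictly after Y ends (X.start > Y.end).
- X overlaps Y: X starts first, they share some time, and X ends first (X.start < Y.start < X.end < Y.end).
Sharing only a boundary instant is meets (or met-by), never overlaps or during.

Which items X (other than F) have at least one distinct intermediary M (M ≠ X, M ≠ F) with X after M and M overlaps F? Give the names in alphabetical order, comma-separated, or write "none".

none

Target F = [11:40, 19:45].
Intermediaries M with M overlaps F: Q.
Via Q — items with X after Q: none.
Union: none.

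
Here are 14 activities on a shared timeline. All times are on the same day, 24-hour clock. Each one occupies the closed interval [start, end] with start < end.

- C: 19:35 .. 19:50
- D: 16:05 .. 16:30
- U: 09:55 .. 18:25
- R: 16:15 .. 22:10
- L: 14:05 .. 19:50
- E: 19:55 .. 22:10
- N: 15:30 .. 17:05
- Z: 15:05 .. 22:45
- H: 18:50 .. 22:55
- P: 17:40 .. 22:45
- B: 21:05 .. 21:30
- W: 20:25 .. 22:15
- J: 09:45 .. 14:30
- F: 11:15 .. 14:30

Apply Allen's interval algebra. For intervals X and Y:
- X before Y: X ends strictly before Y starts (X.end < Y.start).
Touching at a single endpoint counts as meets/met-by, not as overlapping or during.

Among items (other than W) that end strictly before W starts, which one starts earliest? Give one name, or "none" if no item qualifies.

Target W = [20:25, 22:15].
B [21:05, 21:30] → during → excluded.
C [19:35, 19:50] → before → candidate.
D [16:05, 16:30] → before → candidate.
E [19:55, 22:10] → overlaps → excluded.
F [11:15, 14:30] → before → candidate.
H [18:50, 22:55] → contains → excluded.
J [09:45, 14:30] → before → candidate.
L [14:05, 19:50] → before → candidate.
N [15:30, 17:05] → before → candidate.
P [17:40, 22:45] → contains → excluded.
R [16:15, 22:10] → overlaps → excluded.
U [09:55, 18:25] → before → candidate.
Z [15:05, 22:45] → contains → excluded.
Among candidates, earliest start is 09:45 → J.

J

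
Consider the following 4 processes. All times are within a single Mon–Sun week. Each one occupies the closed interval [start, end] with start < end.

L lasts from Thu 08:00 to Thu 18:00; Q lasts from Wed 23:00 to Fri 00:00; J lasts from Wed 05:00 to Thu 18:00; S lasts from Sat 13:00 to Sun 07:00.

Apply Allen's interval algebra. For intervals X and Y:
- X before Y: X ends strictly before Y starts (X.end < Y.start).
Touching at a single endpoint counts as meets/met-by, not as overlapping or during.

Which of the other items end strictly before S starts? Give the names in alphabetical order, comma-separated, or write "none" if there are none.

Target S = [Sat 13:00, Sun 07:00].
J [Wed 05:00, Thu 18:00] → before → yes.
L [Thu 08:00, Thu 18:00] → before → yes.
Q [Wed 23:00, Fri 00:00] → before → yes.
Result: J, L, Q.

J, L, Q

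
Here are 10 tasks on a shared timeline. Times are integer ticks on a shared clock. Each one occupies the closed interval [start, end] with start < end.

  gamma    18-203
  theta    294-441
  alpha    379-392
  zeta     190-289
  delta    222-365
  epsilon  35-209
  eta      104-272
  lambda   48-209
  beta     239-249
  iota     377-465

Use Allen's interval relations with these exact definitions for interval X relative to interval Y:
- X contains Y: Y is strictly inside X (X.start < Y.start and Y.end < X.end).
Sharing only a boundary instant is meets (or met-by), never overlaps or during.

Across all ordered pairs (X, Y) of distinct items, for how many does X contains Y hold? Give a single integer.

5

Checking all 90 ordered pairs for relation 'contains'; matching pairs in alphabetical order:
(delta, beta): delta contains beta ✓
(eta, beta): eta contains beta ✓
(iota, alpha): iota contains alpha ✓
(theta, alpha): theta contains alpha ✓
(zeta, beta): zeta contains beta ✓
Count: 5.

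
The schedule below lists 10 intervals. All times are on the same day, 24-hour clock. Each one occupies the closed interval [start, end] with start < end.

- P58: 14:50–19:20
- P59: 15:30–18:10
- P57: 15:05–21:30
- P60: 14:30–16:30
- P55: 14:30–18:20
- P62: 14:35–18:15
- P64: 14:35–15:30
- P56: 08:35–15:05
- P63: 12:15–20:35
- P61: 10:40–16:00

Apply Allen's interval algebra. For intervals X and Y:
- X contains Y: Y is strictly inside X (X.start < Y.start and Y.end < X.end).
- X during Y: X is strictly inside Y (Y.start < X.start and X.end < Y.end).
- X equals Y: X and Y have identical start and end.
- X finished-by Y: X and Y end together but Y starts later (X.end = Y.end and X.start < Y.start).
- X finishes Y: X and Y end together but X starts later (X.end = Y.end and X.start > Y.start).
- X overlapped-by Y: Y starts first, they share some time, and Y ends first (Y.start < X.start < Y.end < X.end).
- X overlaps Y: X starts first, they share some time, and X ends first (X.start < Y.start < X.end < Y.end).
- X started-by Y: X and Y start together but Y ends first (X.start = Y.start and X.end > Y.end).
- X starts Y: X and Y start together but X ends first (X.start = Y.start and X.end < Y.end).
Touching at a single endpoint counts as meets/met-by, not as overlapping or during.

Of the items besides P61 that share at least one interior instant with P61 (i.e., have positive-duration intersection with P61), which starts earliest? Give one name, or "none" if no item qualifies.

P56

Target P61 = [10:40, 16:00].
P55 [14:30, 18:20] → overlapped-by → candidate.
P56 [08:35, 15:05] → overlaps → candidate.
P57 [15:05, 21:30] → overlapped-by → candidate.
P58 [14:50, 19:20] → overlapped-by → candidate.
P59 [15:30, 18:10] → overlapped-by → candidate.
P60 [14:30, 16:30] → overlapped-by → candidate.
P62 [14:35, 18:15] → overlapped-by → candidate.
P63 [12:15, 20:35] → overlapped-by → candidate.
P64 [14:35, 15:30] → during → candidate.
Among candidates, earliest start is 08:35 → P56.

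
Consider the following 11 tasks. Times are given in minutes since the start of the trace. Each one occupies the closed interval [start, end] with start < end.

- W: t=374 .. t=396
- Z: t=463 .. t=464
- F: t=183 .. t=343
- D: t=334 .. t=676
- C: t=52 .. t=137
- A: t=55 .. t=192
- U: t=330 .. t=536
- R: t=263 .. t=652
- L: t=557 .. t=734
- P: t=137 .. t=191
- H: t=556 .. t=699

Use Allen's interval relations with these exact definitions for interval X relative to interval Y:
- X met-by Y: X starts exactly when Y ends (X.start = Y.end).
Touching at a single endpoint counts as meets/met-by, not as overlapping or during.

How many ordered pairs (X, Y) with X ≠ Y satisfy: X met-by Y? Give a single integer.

1

Checking all 110 ordered pairs for relation 'met-by'; matching pairs in alphabetical order:
(P, C): P met-by C ✓
Count: 1.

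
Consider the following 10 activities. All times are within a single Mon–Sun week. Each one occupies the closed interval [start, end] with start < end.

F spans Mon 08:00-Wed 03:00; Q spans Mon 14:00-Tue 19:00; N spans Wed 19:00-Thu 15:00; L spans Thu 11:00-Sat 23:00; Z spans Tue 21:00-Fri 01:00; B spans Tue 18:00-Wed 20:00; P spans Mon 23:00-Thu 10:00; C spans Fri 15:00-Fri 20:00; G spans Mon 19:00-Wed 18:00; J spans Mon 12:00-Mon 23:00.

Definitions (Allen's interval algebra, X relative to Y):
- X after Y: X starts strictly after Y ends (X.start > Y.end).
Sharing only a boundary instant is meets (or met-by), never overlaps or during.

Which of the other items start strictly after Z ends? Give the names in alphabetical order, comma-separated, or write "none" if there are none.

C

Target Z = [Tue 21:00, Fri 01:00].
B [Tue 18:00, Wed 20:00] → overlaps → no.
C [Fri 15:00, Fri 20:00] → after → yes.
F [Mon 08:00, Wed 03:00] → overlaps → no.
G [Mon 19:00, Wed 18:00] → overlaps → no.
J [Mon 12:00, Mon 23:00] → before → no.
L [Thu 11:00, Sat 23:00] → overlapped-by → no.
N [Wed 19:00, Thu 15:00] → during → no.
P [Mon 23:00, Thu 10:00] → overlaps → no.
Q [Mon 14:00, Tue 19:00] → before → no.
Result: C.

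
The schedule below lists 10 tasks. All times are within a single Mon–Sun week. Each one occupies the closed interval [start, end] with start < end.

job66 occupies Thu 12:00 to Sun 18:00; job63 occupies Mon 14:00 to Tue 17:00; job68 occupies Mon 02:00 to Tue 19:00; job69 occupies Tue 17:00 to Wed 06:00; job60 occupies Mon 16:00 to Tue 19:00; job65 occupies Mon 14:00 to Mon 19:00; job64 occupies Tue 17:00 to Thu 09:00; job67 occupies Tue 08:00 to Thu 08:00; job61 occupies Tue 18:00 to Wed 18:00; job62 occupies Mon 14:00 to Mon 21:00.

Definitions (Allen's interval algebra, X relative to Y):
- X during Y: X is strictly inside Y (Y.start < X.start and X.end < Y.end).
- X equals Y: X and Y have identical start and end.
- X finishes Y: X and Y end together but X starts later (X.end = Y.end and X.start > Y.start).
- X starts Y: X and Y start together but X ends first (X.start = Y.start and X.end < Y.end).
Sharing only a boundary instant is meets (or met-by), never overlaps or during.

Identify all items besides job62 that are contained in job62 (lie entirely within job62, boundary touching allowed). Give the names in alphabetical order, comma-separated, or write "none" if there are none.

Target job62 = [Mon 14:00, Mon 21:00].
job60 [Mon 16:00, Tue 19:00] → overlapped-by → no.
job61 [Tue 18:00, Wed 18:00] → after → no.
job63 [Mon 14:00, Tue 17:00] → started-by → no.
job64 [Tue 17:00, Thu 09:00] → after → no.
job65 [Mon 14:00, Mon 19:00] → starts → yes.
job66 [Thu 12:00, Sun 18:00] → after → no.
job67 [Tue 08:00, Thu 08:00] → after → no.
job68 [Mon 02:00, Tue 19:00] → contains → no.
job69 [Tue 17:00, Wed 06:00] → after → no.
Result: job65.

job65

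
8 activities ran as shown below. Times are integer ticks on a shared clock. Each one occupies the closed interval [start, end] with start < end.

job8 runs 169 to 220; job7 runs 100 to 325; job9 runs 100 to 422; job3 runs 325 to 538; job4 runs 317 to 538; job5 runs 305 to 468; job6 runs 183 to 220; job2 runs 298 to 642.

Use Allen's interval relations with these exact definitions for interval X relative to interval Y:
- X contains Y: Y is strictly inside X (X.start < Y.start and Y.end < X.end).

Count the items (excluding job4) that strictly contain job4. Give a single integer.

Target job4 = [317, 538].
job2 [298, 642] → contains → counts.
job3 [325, 538] → finishes → no.
job5 [305, 468] → overlaps → no.
job6 [183, 220] → before → no.
job7 [100, 325] → overlaps → no.
job8 [169, 220] → before → no.
job9 [100, 422] → overlaps → no.
Total: 1.

1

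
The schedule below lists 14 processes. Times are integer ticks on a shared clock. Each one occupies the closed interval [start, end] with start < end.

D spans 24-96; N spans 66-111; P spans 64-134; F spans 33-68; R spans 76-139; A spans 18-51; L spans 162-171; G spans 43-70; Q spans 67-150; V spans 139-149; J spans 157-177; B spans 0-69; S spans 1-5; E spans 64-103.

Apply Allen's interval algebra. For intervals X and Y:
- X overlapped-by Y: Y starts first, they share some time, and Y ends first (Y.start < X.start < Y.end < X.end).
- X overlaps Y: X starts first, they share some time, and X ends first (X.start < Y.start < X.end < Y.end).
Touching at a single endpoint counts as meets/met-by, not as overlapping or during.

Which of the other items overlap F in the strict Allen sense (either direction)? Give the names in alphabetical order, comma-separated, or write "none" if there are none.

A, E, G, N, P, Q

Target F = [33, 68].
A [18, 51] → overlaps → yes.
B [0, 69] → contains → no.
D [24, 96] → contains → no.
E [64, 103] → overlapped-by → yes.
G [43, 70] → overlapped-by → yes.
J [157, 177] → after → no.
L [162, 171] → after → no.
N [66, 111] → overlapped-by → yes.
P [64, 134] → overlapped-by → yes.
Q [67, 150] → overlapped-by → yes.
R [76, 139] → after → no.
S [1, 5] → before → no.
V [139, 149] → after → no.
Result: A, E, G, N, P, Q.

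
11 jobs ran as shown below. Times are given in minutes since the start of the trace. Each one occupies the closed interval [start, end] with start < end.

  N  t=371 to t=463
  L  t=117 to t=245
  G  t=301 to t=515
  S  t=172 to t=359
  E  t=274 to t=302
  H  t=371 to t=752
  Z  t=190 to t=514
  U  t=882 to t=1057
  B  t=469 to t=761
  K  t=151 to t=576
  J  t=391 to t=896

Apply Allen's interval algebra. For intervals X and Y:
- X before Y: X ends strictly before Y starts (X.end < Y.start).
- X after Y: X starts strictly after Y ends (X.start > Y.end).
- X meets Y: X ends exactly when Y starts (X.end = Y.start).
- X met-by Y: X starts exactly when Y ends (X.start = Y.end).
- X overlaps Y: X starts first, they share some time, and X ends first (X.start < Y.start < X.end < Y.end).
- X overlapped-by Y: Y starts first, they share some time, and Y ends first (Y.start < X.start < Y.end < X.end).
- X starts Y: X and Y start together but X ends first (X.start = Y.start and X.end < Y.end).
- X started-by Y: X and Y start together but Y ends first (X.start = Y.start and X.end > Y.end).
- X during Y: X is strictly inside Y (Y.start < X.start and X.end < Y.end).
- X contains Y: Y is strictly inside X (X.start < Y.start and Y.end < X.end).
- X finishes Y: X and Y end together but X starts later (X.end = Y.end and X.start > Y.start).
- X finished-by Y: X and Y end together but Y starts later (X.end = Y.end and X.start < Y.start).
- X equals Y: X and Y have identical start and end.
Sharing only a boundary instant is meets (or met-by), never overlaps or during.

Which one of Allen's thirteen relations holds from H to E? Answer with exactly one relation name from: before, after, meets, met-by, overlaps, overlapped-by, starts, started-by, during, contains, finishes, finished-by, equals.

after

H = [t=371, t=752]; E = [t=274, t=302].
Compare endpoints: H.start > E.start, H.start > E.end, H.end > E.start, H.end > E.end.
That pattern is 'after'.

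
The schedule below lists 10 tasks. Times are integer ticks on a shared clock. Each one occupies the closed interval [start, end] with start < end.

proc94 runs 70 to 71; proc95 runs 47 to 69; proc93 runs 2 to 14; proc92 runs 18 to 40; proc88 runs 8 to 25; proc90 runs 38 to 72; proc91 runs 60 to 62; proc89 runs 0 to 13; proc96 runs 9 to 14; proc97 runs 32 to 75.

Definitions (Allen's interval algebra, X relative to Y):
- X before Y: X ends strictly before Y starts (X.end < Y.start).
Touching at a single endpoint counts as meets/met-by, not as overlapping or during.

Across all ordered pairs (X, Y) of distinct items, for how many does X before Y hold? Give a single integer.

28

Checking all 90 ordered pairs for relation 'before'; matching pairs in alphabetical order:
(proc88, proc90): proc88 before proc90 ✓
(proc88, proc91): proc88 before proc91 ✓
(proc88, proc94): proc88 before proc94 ✓
(proc88, proc95): proc88 before proc95 ✓
(proc88, proc97): proc88 before proc97 ✓
(proc89, proc90): proc89 before proc90 ✓
(proc89, proc91): proc89 before proc91 ✓
(proc89, proc92): proc89 before proc92 ✓
(proc89, proc94): proc89 before proc94 ✓
(proc89, proc95): proc89 before proc95 ✓
(proc89, proc97): proc89 before proc97 ✓
(proc91, proc94): proc91 before proc94 ✓
(proc92, proc91): proc92 before proc91 ✓
(proc92, proc94): proc92 before proc94 ✓
(proc92, proc95): proc92 before proc95 ✓
(proc93, proc90): proc93 before proc90 ✓
(proc93, proc91): proc93 before proc91 ✓
(proc93, proc92): proc93 before proc92 ✓
(proc93, proc94): proc93 before proc94 ✓
(proc93, proc95): proc93 before proc95 ✓
(proc93, proc97): proc93 before proc97 ✓
(proc95, proc94): proc95 before proc94 ✓
(proc96, proc90): proc96 before proc90 ✓
(proc96, proc91): proc96 before proc91 ✓
... plus 4 further pairs not listed.
Count: 28.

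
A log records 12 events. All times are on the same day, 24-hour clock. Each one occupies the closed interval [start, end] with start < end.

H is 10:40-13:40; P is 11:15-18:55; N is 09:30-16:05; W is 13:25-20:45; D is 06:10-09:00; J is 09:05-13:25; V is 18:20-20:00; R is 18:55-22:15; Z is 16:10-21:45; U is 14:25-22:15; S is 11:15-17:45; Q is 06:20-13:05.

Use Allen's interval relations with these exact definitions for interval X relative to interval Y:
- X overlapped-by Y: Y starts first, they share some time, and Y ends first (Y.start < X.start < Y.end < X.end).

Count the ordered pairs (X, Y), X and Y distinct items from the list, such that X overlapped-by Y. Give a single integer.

29

Checking all 132 ordered pairs for relation 'overlapped-by'; matching pairs in alphabetical order:
(H, J): H overlapped-by J ✓
(H, Q): H overlapped-by Q ✓
(J, Q): J overlapped-by Q ✓
(N, J): N overlapped-by J ✓
(N, Q): N overlapped-by Q ✓
(P, H): P overlapped-by H ✓
(P, J): P overlapped-by J ✓
(P, N): P overlapped-by N ✓
(P, Q): P overlapped-by Q ✓
(Q, D): Q overlapped-by D ✓
(R, V): R overlapped-by V ✓
(R, W): R overlapped-by W ✓
(R, Z): R overlapped-by Z ✓
(S, H): S overlapped-by H ✓
(S, J): S overlapped-by J ✓
(S, N): S overlapped-by N ✓
(S, Q): S overlapped-by Q ✓
(U, N): U overlapped-by N ✓
(U, P): U overlapped-by P ✓
(U, S): U overlapped-by S ✓
(U, W): U overlapped-by W ✓
(V, P): V overlapped-by P ✓
(W, H): W overlapped-by H ✓
(W, N): W overlapped-by N ✓
... plus 5 further pairs not listed.
Count: 29.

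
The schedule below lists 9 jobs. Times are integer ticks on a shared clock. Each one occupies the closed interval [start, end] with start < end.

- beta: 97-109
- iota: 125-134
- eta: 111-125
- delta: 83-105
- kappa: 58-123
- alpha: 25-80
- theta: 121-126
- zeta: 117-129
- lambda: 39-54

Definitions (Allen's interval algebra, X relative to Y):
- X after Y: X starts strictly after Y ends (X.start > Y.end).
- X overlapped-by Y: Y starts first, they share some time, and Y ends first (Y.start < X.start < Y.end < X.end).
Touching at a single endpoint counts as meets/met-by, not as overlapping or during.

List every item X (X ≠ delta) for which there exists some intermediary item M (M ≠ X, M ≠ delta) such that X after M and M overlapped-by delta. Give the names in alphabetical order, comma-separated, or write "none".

Target delta = [83, 105].
Intermediaries M with M overlapped-by delta: beta.
Via beta — items with X after beta: eta, iota, theta, zeta.
Union: eta, iota, theta, zeta.

eta, iota, theta, zeta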